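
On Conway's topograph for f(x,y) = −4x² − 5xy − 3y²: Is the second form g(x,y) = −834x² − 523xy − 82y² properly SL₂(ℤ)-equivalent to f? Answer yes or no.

D₁ = -23, D₂ = -23
f is negative-definite; reduce −f:
−f: translate: b→-3 (≡5 mod 8), so (4,5,3)→(4,-3,2)
−f: flip: (4,-3,2)→(2,3,4)
−f: translate: b→-1 (≡3 mod 4), so (2,3,4)→(2,-1,3)
−f: reduced (well bottom): (2,-1,3) with a≤c, −a<b≤a
flip sign back: reduced form of f is (-2,1,-3)
g is negative-definite; reduce −g:
−g: flip: (834,523,82)→(82,-523,834)
−g: translate: b→-31 (≡-523 mod 164), so (82,-523,834)→(82,-31,3)
−g: flip: (82,-31,3)→(3,31,82)
−g: translate: b→1 (≡31 mod 6), so (3,31,82)→(3,1,2)
−g: flip: (3,1,2)→(2,-1,3)
−g: reduced (well bottom): (2,-1,3) with a≤c, −a<b≤a
flip sign back: reduced form of g is (-2,1,-3)
reduced forms (-2, 1, -3) vs (-2, 1, -3) ⇒ equivalent

yes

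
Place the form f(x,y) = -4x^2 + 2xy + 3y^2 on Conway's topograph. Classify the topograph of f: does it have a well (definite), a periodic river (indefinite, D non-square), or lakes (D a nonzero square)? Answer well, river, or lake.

D = b²−4ac = 2² − 4·(-4)·3 = 52
D > 0 non-square ⇒ indefinite ⇒ periodic river

river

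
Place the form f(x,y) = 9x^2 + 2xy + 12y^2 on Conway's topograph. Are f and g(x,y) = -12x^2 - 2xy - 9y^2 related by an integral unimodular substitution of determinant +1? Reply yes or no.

D₁ = -428, D₂ = -428
f: reduced (well bottom): (9,2,12) with a≤c, −a<b≤a
g is negative-definite; reduce −g:
−g: flip: (12,2,9)→(9,-2,12)
−g: reduced (well bottom): (9,-2,12) with a≤c, −a<b≤a
flip sign back: reduced form of g is (-9,2,-12)
reduced forms (9, 2, 12) vs (-9, 2, -12) ⇒ inequivalent

no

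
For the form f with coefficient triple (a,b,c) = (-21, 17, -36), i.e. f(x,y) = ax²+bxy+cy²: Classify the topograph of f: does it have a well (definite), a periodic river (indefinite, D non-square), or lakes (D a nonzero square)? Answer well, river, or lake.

D = b²−4ac = 17² − 4·(-21)·(-36) = -2735
D < 0 ⇒ definite ⇒ every region one sign ⇒ single well

well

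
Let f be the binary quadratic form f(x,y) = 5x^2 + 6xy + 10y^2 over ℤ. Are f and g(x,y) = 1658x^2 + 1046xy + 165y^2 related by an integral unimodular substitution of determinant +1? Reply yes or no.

D₁ = -164, D₂ = -164
f: translate: b→-4 (≡6 mod 10), so (5,6,10)→(5,-4,9)
f: reduced (well bottom): (5,-4,9) with a≤c, −a<b≤a
g: flip: (1658,1046,165)→(165,-1046,1658)
g: translate: b→-56 (≡-1046 mod 330), so (165,-1046,1658)→(165,-56,5)
g: flip: (165,-56,5)→(5,56,165)
g: translate: b→-4 (≡56 mod 10), so (5,56,165)→(5,-4,9)
g: reduced (well bottom): (5,-4,9) with a≤c, −a<b≤a
reduced forms (5, -4, 9) vs (5, -4, 9) ⇒ equivalent

yes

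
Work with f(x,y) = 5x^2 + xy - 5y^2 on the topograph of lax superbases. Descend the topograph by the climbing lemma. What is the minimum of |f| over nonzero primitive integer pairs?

river: ρ → (-5,9,1)
river: ρ → (1,9,-5)
river: ρ → (-5,1,5)
river: ρ → (5,9,-1)
river: ρ → (-1,9,5)
river: ρ → (5,1,-5)
closes: descent 0, river 6
min |a| on river = 1

1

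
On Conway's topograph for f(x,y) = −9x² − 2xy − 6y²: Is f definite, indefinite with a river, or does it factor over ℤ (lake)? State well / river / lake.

D = b²−4ac = (-2)² − 4·(-9)·(-6) = -212
D < 0 ⇒ definite ⇒ every region one sign ⇒ single well

well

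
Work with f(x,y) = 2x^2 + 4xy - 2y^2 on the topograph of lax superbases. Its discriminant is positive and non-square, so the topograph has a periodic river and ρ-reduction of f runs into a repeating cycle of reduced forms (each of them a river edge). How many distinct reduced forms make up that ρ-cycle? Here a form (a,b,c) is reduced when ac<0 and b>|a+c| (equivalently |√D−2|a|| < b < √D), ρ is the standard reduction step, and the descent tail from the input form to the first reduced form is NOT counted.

D = 32, ⌊√D⌋ = 5
river: ρ → (-2,4,2)
river: ρ → (2,4,-2)
ρ-cycle length = 2 (tail of 0 descent steps not counted)

2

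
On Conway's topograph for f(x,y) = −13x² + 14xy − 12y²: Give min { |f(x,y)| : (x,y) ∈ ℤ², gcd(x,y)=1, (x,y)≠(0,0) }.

translate: b→12 (≡-14 mod 26), so (13,-14,12)→(13,12,11)
flip: (13,12,11)→(11,-12,13)
translate: b→10 (≡-12 mod 22), so (11,-12,13)→(11,10,12)
reduced (well bottom): (11,10,12) with a≤c, −a<b≤a
well minimum |f| = |-11| = 11 (negative-definite)

11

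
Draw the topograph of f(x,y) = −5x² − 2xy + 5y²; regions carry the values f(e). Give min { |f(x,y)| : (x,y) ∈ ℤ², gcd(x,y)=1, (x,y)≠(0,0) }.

descent: ρ → (5,2,-5)  [lands on river]
river: ρ → (-5,8,2)
river: ρ → (2,8,-5)
river: ρ → (-5,2,5)
river: ρ → (5,8,-2)
river: ρ → (-2,8,5)
closes: descent 1, river 6
min |a| on river = 2

2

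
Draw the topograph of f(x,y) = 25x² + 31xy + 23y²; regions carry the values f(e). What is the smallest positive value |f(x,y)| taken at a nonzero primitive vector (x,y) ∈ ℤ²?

translate: b→-19 (≡31 mod 50), so (25,31,23)→(25,-19,17)
flip: (25,-19,17)→(17,19,25)
translate: b→-15 (≡19 mod 34), so (17,19,25)→(17,-15,23)
reduced (well bottom): (17,-15,23) with a≤c, −a<b≤a
well minimum = a = 17

17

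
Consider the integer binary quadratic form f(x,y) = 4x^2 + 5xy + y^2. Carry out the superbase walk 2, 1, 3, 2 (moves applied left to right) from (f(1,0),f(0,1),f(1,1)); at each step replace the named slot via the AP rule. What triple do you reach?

start (4,1,10) = (f(1,0),f(0,1),f(1,1))
replace slot 2: 2·(4+10) − 1 = 27 → (4,27,10)
replace slot 1: 2·(27+10) − 4 = 70 → (70,27,10)
replace slot 3: 2·(70+27) − 10 = 184 → (70,27,184)
replace slot 2: 2·(70+184) − 27 = 481 → (70,481,184)

70,481,184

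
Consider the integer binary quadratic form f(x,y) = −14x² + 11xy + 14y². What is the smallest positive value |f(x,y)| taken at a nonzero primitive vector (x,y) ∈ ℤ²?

river: ρ → (14,17,-11)
river: ρ → (-11,27,4)
river: ρ → (4,29,-4)
river: ρ → (-4,27,11)
river: ρ → (11,17,-14)
river: ρ → (-14,11,14)
closes: descent 0, river 6
min |a| on river = 4

4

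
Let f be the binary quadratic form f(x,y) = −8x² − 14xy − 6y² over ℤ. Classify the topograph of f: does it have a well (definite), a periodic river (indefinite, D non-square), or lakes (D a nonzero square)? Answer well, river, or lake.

D = b²−4ac = (-14)² − 4·(-8)·(-6) = 4
D = 2² is a perfect square ⇒ form factors over ℤ ⇒ lakes

lake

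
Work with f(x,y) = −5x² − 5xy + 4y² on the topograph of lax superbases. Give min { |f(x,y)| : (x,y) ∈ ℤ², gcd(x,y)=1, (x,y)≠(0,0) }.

descent: ρ → (4,5,-5)  [lands on river]
river: ρ → (-5,5,4)
river: ρ → (4,3,-6)
river: ρ → (-6,9,1)
river: ρ → (1,9,-6)
river: ρ → (-6,3,4)
closes: descent 1, river 6
min |a| on river = 1

1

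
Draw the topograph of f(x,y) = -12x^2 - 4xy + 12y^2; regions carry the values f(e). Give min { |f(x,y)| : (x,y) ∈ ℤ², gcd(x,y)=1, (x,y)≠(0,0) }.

descent: ρ → (12,4,-12)  [lands on river]
river: ρ → (-12,20,4)
river: ρ → (4,20,-12)
river: ρ → (-12,4,12)
river: ρ → (12,20,-4)
river: ρ → (-4,20,12)
closes: descent 1, river 6
min |a| on river = 4

4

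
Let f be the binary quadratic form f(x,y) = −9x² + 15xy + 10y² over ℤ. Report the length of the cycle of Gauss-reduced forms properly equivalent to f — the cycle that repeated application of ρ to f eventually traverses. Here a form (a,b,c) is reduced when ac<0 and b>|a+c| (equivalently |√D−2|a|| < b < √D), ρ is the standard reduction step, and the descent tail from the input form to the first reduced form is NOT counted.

D = 585, ⌊√D⌋ = 24
river: ρ → (10,5,-14)
river: ρ → (-14,23,1)
river: ρ → (1,23,-14)
river: ρ → (-14,5,10)
river: ρ → (10,15,-9)
river: ρ → (-9,21,4)
river: ρ → (4,19,-14)
river: ρ → (-14,9,9)
river: ρ → (9,9,-14)
river: ρ → (-14,19,4)
river: ρ → (4,21,-9)
river: ρ → (-9,15,10)
ρ-cycle length = 12 (tail of 0 descent steps not counted)

12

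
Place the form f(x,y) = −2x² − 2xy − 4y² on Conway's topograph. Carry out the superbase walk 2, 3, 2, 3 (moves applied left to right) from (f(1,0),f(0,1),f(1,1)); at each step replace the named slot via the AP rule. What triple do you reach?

start (-2,-4,-8) = (f(1,0),f(0,1),f(1,1))
replace slot 2: 2·((-2)+(-8)) − (-4) = -16 → (-2,-16,-8)
replace slot 3: 2·((-2)+(-16)) − (-8) = -28 → (-2,-16,-28)
replace slot 2: 2·((-2)+(-28)) − (-16) = -44 → (-2,-44,-28)
replace slot 3: 2·((-2)+(-44)) − (-28) = -64 → (-2,-44,-64)

-2,-44,-64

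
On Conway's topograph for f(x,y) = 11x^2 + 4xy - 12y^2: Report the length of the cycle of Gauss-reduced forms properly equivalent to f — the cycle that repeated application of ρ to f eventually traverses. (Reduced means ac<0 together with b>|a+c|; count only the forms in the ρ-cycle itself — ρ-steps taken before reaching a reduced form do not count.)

D = 544, ⌊√D⌋ = 23
river: ρ → (-12,20,3)
river: ρ → (3,22,-5)
river: ρ → (-5,18,11)
river: ρ → (11,4,-12)
ρ-cycle length = 4 (tail of 0 descent steps not counted)

4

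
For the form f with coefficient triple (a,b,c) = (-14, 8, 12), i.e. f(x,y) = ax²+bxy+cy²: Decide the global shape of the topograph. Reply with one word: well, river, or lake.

D = b²−4ac = 8² − 4·(-14)·12 = 736
D > 0 non-square ⇒ indefinite ⇒ periodic river

river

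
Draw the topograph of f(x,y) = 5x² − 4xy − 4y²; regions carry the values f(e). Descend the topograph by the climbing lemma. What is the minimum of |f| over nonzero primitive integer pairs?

descent: ρ → (-4,4,5)  [lands on river]
river: ρ → (5,6,-3)
river: ρ → (-3,6,5)
river: ρ → (5,4,-4)
closes: descent 1, river 4
min |a| on river = 3

3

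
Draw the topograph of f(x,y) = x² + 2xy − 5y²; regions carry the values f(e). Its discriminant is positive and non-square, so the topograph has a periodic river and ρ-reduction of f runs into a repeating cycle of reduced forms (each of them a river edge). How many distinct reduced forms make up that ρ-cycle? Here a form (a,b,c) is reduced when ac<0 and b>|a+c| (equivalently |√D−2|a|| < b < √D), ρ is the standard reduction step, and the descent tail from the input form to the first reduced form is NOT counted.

D = 24, ⌊√D⌋ = 4
descent: ρ → (-5,-2,1)
descent: ρ → (1,4,-2)  [lands on river]
river: ρ → (-2,4,1)
ρ-cycle length = 2 (tail of 2 descent steps not counted)

2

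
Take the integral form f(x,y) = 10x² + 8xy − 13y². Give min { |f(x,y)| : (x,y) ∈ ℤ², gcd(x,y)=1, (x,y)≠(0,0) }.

river: ρ → (-13,18,5)
river: ρ → (5,22,-5)
river: ρ → (-5,18,13)
river: ρ → (13,8,-10)
river: ρ → (-10,12,11)
river: ρ → (11,10,-11)
river: ρ → (-11,12,10)
river: ρ → (10,8,-13)
closes: descent 0, river 8
min |a| on river = 5

5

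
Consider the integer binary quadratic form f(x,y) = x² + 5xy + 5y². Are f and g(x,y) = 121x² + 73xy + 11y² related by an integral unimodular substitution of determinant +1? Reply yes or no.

D₁ = 5, D₂ = 5
river cycle of f (length 2): (1, 1, -1), (-1, 1, 1)
river cycle of g (length 2): (1, 1, -1), (-1, 1, 1)
cycles coincide ⇒ equivalent

yes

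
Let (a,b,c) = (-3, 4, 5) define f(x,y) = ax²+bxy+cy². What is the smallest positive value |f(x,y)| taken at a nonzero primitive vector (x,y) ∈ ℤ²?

river: ρ → (5,6,-2)
river: ρ → (-2,6,5)
river: ρ → (5,4,-3)
river: ρ → (-3,8,1)
river: ρ → (1,8,-3)
river: ρ → (-3,4,5)
closes: descent 0, river 6
min |a| on river = 1

1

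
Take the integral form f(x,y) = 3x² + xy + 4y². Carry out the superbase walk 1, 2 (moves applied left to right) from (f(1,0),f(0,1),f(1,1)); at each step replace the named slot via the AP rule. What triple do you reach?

start (3,4,8) = (f(1,0),f(0,1),f(1,1))
replace slot 1: 2·(4+8) − 3 = 21 → (21,4,8)
replace slot 2: 2·(21+8) − 4 = 54 → (21,54,8)

21,54,8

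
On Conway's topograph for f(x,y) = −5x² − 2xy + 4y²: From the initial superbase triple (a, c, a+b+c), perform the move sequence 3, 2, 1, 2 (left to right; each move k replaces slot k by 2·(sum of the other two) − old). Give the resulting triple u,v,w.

start (-5,4,-3) = (f(1,0),f(0,1),f(1,1))
replace slot 3: 2·((-5)+4) − (-3) = 1 → (-5,4,1)
replace slot 2: 2·((-5)+1) − 4 = -12 → (-5,-12,1)
replace slot 1: 2·((-12)+1) − (-5) = -17 → (-17,-12,1)
replace slot 2: 2·((-17)+1) − (-12) = -20 → (-17,-20,1)

-17,-20,1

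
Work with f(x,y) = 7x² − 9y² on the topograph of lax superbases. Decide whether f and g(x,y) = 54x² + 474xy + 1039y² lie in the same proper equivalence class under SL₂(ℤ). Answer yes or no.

D₁ = 252, D₂ = 252
river cycle of f (length 2): (7, 14, -2), (-2, 14, 7)
river cycle of g (length 2): (7, 14, -2), (-2, 14, 7)
cycles coincide ⇒ equivalent

yes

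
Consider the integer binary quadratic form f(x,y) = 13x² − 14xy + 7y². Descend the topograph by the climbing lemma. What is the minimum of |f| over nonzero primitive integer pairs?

translate: b→12 (≡-14 mod 26), so (13,-14,7)→(13,12,6)
flip: (13,12,6)→(6,-12,13)
translate: b→0 (≡-12 mod 12), so (6,-12,13)→(6,0,7)
reduced (well bottom): (6,0,7) with a≤c, −a<b≤a
well minimum = a = 6

6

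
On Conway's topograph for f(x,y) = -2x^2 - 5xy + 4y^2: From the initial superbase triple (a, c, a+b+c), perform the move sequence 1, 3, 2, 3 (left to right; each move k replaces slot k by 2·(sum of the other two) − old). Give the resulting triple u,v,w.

start (-2,4,-3) = (f(1,0),f(0,1),f(1,1))
replace slot 1: 2·(4+(-3)) − (-2) = 4 → (4,4,-3)
replace slot 3: 2·(4+4) − (-3) = 19 → (4,4,19)
replace slot 2: 2·(4+19) − 4 = 42 → (4,42,19)
replace slot 3: 2·(4+42) − 19 = 73 → (4,42,73)

4,42,73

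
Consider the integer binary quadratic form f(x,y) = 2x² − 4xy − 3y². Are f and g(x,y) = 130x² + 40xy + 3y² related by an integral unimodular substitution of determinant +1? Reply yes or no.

D₁ = 40, D₂ = 40
river cycle of f (length 6): (-3, 4, 2), (2, 4, -3), (-3, 2, 3), (3, 4, -2), (-2, 4, 3), (3, 2, -3)
river cycle of g (length 6): (3, 2, -3), (-3, 4, 2), (2, 4, -3), (-3, 2, 3), (3, 4, -2), (-2, 4, 3)
cycles coincide ⇒ equivalent

yes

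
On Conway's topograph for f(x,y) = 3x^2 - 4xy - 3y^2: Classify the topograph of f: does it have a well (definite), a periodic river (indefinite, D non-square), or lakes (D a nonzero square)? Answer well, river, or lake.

D = b²−4ac = (-4)² − 4·3·(-3) = 52
D > 0 non-square ⇒ indefinite ⇒ periodic river

river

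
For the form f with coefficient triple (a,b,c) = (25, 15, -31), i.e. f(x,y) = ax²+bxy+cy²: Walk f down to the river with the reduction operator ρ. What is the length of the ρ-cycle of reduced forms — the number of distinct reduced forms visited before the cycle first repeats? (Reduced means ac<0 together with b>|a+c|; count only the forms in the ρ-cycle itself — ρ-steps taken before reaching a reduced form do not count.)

D = 3325, ⌊√D⌋ = 57
river: ρ → (-31,47,9)
river: ρ → (9,43,-41)
river: ρ → (-41,39,11)
river: ρ → (11,49,-21)
river: ρ → (-21,35,25)
river: ρ → (25,15,-31)
ρ-cycle length = 6 (tail of 0 descent steps not counted)

6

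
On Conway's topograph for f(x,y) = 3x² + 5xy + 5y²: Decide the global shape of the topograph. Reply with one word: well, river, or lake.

D = b²−4ac = 5² − 4·3·5 = -35
D < 0 ⇒ definite ⇒ every region one sign ⇒ single well

well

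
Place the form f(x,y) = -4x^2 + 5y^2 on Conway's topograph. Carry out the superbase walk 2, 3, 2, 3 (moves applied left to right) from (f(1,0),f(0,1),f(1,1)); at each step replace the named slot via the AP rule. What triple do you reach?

start (-4,5,1) = (f(1,0),f(0,1),f(1,1))
replace slot 2: 2·((-4)+1) − 5 = -11 → (-4,-11,1)
replace slot 3: 2·((-4)+(-11)) − 1 = -31 → (-4,-11,-31)
replace slot 2: 2·((-4)+(-31)) − (-11) = -59 → (-4,-59,-31)
replace slot 3: 2·((-4)+(-59)) − (-31) = -95 → (-4,-59,-95)

-4,-59,-95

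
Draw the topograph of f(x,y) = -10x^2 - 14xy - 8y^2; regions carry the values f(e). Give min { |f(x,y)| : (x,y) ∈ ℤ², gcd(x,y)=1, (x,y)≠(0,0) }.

translate: b→-6 (≡14 mod 20), so (10,14,8)→(10,-6,4)
flip: (10,-6,4)→(4,6,10)
translate: b→-2 (≡6 mod 8), so (4,6,10)→(4,-2,8)
reduced (well bottom): (4,-2,8) with a≤c, −a<b≤a
well minimum |f| = |-4| = 4 (negative-definite)

4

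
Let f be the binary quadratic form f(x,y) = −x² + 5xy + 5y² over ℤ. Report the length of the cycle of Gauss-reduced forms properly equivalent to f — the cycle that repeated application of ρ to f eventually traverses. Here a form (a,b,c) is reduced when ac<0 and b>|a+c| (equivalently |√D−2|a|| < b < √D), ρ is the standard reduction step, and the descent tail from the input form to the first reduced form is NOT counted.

D = 45, ⌊√D⌋ = 6
river: ρ → (5,5,-1)
river: ρ → (-1,5,5)
ρ-cycle length = 2 (tail of 0 descent steps not counted)

2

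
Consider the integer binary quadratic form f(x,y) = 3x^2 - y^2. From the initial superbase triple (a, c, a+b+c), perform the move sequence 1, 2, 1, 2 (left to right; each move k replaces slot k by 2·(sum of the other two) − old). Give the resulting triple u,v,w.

start (3,-1,2) = (f(1,0),f(0,1),f(1,1))
replace slot 1: 2·((-1)+2) − 3 = -1 → (-1,-1,2)
replace slot 2: 2·((-1)+2) − (-1) = 3 → (-1,3,2)
replace slot 1: 2·(3+2) − (-1) = 11 → (11,3,2)
replace slot 2: 2·(11+2) − 3 = 23 → (11,23,2)

11,23,2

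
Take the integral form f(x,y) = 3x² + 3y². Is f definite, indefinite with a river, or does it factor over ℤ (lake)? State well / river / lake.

D = b²−4ac = 0² − 4·3·3 = -36
D < 0 ⇒ definite ⇒ every region one sign ⇒ single well

well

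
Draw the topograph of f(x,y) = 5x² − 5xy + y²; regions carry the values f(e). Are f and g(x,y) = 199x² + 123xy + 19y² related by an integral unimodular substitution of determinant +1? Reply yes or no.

D₁ = 5, D₂ = 5
river cycle of f (length 2): (1, 1, -1), (-1, 1, 1)
river cycle of g (length 2): (1, 1, -1), (-1, 1, 1)
cycles coincide ⇒ equivalent

yes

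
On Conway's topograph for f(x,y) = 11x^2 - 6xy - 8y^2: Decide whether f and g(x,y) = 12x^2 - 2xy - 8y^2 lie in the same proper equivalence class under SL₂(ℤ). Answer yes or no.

D₁ = 388, D₂ = 388
river cycle of f (length 22): (-8, 6, 11), (11, 16, -3), (-3, 14, 16), (16, 18, -1), (-1, 18, 16), (16, 14, -3), (-3, 16, 11), (11, 6, -8), (-8, 10, 9), (9, 8, -9), … (12 more)
river cycle of g (length 18): (-8, 18, 2), (2, 18, -8), (-8, 14, 6), (6, 10, -12), (-12, 14, 4), (4, 18, -4), (-4, 14, 12), (12, 10, -6), (-6, 14, 8), (8, 18, -2), … (8 more)
cycles differ ⇒ inequivalent

no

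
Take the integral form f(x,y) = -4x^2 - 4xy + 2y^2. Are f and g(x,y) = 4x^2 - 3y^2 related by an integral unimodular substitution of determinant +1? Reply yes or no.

D₁ = 48, D₂ = 48
river cycle of f (length 2): (2, 4, -4), (-4, 4, 2)
river cycle of g (length 2): (-3, 6, 1), (1, 6, -3)
cycles differ ⇒ inequivalent

no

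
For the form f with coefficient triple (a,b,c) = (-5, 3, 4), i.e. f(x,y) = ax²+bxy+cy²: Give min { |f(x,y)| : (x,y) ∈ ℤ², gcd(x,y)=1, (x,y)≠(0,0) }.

river: ρ → (4,5,-4)
river: ρ → (-4,3,5)
river: ρ → (5,7,-2)
river: ρ → (-2,9,1)
river: ρ → (1,9,-2)
river: ρ → (-2,7,5)
river: ρ → (5,3,-4)
river: ρ → (-4,5,4)
river: ρ → (4,3,-5)
river: ρ → (-5,7,2)
river: ρ → (2,9,-1)
river: ρ → (-1,9,2)
river: ρ → (2,7,-5)
river: ρ → (-5,3,4)
closes: descent 0, river 14
min |a| on river = 1

1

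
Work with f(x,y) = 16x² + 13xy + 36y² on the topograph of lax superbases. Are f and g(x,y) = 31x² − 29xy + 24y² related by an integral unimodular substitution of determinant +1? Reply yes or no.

D₁ = -2135, D₂ = -2135
f: reduced (well bottom): (16,13,36) with a≤c, −a<b≤a
g: flip: (31,-29,24)→(24,29,31)
g: translate: b→-19 (≡29 mod 48), so (24,29,31)→(24,-19,26)
g: reduced (well bottom): (24,-19,26) with a≤c, −a<b≤a
reduced forms (16, 13, 36) vs (24, -19, 26) ⇒ inequivalent

no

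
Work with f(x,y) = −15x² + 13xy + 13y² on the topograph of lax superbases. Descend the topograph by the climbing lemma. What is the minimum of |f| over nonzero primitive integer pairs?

river: ρ → (13,13,-15)
river: ρ → (-15,17,11)
river: ρ → (11,27,-5)
river: ρ → (-5,23,21)
river: ρ → (21,19,-7)
river: ρ → (-7,23,15)
river: ρ → (15,7,-15)
river: ρ → (-15,23,7)
river: ρ → (7,19,-21)
river: ρ → (-21,23,5)
river: ρ → (5,27,-11)
river: ρ → (-11,17,15)
river: ρ → (15,13,-13)
river: ρ → (-13,13,15)
river: ρ → (15,17,-11)
river: ρ → (-11,27,5)
river: ρ → (5,23,-21)
river: ρ → (-21,19,7)
river: ρ → (7,23,-15)
river: ρ → (-15,7,15)
river: ρ → (15,23,-7)
river: ρ → (-7,19,21)
river: ρ → (21,23,-5)
river: ρ → (-5,27,11)
river: ρ → (11,17,-15)
river: ρ → (-15,13,13)
closes: descent 0, river 26
min |a| on river = 5

5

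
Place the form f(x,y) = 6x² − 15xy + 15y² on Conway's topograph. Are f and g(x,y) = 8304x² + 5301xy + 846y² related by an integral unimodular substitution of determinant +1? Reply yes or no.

D₁ = -135, D₂ = -135
f: translate: b→-3 (≡-15 mod 12), so (6,-15,15)→(6,-3,6)
f: flip: (6,-3,6)→(6,3,6)
f: reduced (well bottom): (6,3,6) with a≤c, −a<b≤a
g: flip: (8304,5301,846)→(846,-5301,8304)
g: translate: b→-225 (≡-5301 mod 1692), so (846,-5301,8304)→(846,-225,15)
g: flip: (846,-225,15)→(15,225,846)
g: translate: b→15 (≡225 mod 30), so (15,225,846)→(15,15,6)
g: flip: (15,15,6)→(6,-15,15)
g: translate: b→-3 (≡-15 mod 12), so (6,-15,15)→(6,-3,6)
g: flip: (6,-3,6)→(6,3,6)
g: reduced (well bottom): (6,3,6) with a≤c, −a<b≤a
reduced forms (6, 3, 6) vs (6, 3, 6) ⇒ equivalent

yes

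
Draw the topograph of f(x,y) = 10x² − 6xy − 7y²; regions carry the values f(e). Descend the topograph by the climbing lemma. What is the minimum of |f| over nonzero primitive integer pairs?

descent: ρ → (-7,6,10)  [lands on river]
river: ρ → (10,14,-3)
river: ρ → (-3,16,5)
river: ρ → (5,14,-6)
river: ρ → (-6,10,9)
river: ρ → (9,8,-7)
closes: descent 1, river 6
min |a| on river = 3

3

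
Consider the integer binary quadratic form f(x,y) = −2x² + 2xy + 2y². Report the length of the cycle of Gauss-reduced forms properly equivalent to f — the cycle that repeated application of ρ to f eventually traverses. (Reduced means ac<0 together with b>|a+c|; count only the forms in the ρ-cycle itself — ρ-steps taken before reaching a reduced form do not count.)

D = 20, ⌊√D⌋ = 4
river: ρ → (2,2,-2)
river: ρ → (-2,2,2)
ρ-cycle length = 2 (tail of 0 descent steps not counted)

2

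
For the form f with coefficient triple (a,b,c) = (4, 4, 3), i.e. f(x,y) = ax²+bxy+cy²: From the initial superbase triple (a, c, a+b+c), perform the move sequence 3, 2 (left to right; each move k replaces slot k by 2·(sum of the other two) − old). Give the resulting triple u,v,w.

start (4,3,11) = (f(1,0),f(0,1),f(1,1))
replace slot 3: 2·(4+3) − 11 = 3 → (4,3,3)
replace slot 2: 2·(4+3) − 3 = 11 → (4,11,3)

4,11,3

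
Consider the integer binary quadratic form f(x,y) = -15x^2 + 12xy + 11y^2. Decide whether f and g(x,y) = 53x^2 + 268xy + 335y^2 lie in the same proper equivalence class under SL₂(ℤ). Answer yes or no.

D₁ = 804, D₂ = 804
river cycle of f (length 14): (11, 10, -16), (-16, 22, 5), (5, 28, -1), (-1, 28, 5), (5, 22, -16), (-16, 10, 11), (11, 12, -15), (-15, 18, 8), (8, 14, -19), (-19, 24, 3), … (4 more)
river cycle of g (length 14): (8, 18, -15), (-15, 12, 11), (11, 10, -16), (-16, 22, 5), (5, 28, -1), (-1, 28, 5), (5, 22, -16), (-16, 10, 11), (11, 12, -15), (-15, 18, 8), … (4 more)
cycles coincide ⇒ equivalent

yes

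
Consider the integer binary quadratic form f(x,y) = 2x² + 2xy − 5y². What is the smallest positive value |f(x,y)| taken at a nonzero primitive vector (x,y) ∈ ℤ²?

descent: ρ → (-5,-2,2)
descent: ρ → (2,6,-1)  [lands on river]
river: ρ → (-1,6,2)
closes: descent 2, river 2
min |a| on river = 1

1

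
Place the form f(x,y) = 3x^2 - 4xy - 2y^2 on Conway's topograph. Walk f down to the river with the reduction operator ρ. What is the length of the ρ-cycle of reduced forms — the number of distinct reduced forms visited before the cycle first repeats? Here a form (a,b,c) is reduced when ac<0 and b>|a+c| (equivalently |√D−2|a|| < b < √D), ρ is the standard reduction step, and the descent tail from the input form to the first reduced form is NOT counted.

D = 40, ⌊√D⌋ = 6
descent: ρ → (-2,4,3)  [lands on river]
river: ρ → (3,2,-3)
river: ρ → (-3,4,2)
river: ρ → (2,4,-3)
river: ρ → (-3,2,3)
river: ρ → (3,4,-2)
ρ-cycle length = 6 (tail of 1 descent step not counted)

6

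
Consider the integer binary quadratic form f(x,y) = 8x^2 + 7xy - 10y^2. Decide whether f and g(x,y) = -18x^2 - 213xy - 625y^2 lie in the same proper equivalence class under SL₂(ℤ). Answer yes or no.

D₁ = 369, D₂ = 369
river cycle of f (length 16): (-10, 13, 5), (5, 17, -4), (-4, 15, 9), (9, 3, -10), (-10, 17, 2), (2, 19, -1), (-1, 19, 2), (2, 17, -10), (-10, 3, 9), (9, 15, -4), … (6 more)
river cycle of g (length 16): (5, 17, -4), (-4, 15, 9), (9, 3, -10), (-10, 17, 2), (2, 19, -1), (-1, 19, 2), (2, 17, -10), (-10, 3, 9), (9, 15, -4), (-4, 17, 5), … (6 more)
cycles coincide ⇒ equivalent

yes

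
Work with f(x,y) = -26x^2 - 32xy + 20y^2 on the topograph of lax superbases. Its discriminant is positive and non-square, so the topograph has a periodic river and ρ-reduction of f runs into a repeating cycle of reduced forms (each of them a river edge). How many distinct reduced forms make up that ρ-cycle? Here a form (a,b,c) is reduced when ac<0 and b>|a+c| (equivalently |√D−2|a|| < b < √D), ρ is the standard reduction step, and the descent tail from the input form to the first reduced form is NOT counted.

D = 3104, ⌊√D⌋ = 55
descent: ρ → (20,32,-26)  [lands on river]
river: ρ → (-26,20,26)
river: ρ → (26,32,-20)
river: ρ → (-20,48,10)
river: ρ → (10,52,-10)
river: ρ → (-10,48,20)
ρ-cycle length = 6 (tail of 1 descent step not counted)

6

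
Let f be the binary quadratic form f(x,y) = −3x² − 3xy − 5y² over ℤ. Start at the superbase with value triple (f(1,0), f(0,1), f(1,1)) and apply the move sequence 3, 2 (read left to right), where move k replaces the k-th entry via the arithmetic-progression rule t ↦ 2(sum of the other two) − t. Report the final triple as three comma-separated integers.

start (-3,-5,-11) = (f(1,0),f(0,1),f(1,1))
replace slot 3: 2·((-3)+(-5)) − (-11) = -5 → (-3,-5,-5)
replace slot 2: 2·((-3)+(-5)) − (-5) = -11 → (-3,-11,-5)

-3,-11,-5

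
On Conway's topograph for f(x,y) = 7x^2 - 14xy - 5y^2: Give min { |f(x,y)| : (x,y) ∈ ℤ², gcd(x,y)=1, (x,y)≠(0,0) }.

descent: ρ → (-5,14,7)  [lands on river]
river: ρ → (7,14,-5)
river: ρ → (-5,16,4)
river: ρ → (4,16,-5)
closes: descent 1, river 4
min |a| on river = 4

4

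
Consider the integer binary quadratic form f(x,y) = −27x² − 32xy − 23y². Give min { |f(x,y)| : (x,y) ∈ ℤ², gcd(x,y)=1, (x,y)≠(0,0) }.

translate: b→-22 (≡32 mod 54), so (27,32,23)→(27,-22,18)
flip: (27,-22,18)→(18,22,27)
translate: b→-14 (≡22 mod 36), so (18,22,27)→(18,-14,23)
reduced (well bottom): (18,-14,23) with a≤c, −a<b≤a
well minimum |f| = |-18| = 18 (negative-definite)

18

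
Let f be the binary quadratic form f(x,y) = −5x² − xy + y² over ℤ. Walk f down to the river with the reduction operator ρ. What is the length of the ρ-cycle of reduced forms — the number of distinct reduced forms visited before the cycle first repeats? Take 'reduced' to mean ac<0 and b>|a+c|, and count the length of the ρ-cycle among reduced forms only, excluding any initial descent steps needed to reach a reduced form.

D = 21, ⌊√D⌋ = 4
descent: ρ → (1,3,-3)  [lands on river]
river: ρ → (-3,3,1)
ρ-cycle length = 2 (tail of 1 descent step not counted)

2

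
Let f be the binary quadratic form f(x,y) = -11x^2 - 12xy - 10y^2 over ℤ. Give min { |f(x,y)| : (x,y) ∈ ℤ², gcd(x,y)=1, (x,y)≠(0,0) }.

translate: b→-10 (≡12 mod 22), so (11,12,10)→(11,-10,9)
flip: (11,-10,9)→(9,10,11)
translate: b→-8 (≡10 mod 18), so (9,10,11)→(9,-8,10)
reduced (well bottom): (9,-8,10) with a≤c, −a<b≤a
well minimum |f| = |-9| = 9 (negative-definite)

9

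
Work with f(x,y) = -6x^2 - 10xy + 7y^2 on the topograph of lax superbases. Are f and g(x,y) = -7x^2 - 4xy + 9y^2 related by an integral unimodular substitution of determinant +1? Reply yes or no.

D₁ = 268, D₂ = 268
river cycle of f (length 10): (7, 10, -6), (-6, 14, 3), (3, 16, -1), (-1, 16, 3), (3, 14, -6), (-6, 10, 7), (7, 4, -9), (-9, 14, 2), (2, 14, -9), (-9, 4, 7)
river cycle of g (length 10): (9, 4, -7), (-7, 10, 6), (6, 14, -3), (-3, 16, 1), (1, 16, -3), (-3, 14, 6), (6, 10, -7), (-7, 4, 9), (9, 14, -2), (-2, 14, 9)
cycles differ ⇒ inequivalent

no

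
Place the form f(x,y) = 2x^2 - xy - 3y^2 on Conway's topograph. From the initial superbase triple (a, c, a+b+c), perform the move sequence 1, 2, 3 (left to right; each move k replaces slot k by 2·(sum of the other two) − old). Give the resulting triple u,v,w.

start (2,-3,-2) = (f(1,0),f(0,1),f(1,1))
replace slot 1: 2·((-3)+(-2)) − 2 = -12 → (-12,-3,-2)
replace slot 2: 2·((-12)+(-2)) − (-3) = -25 → (-12,-25,-2)
replace slot 3: 2·((-12)+(-25)) − (-2) = -72 → (-12,-25,-72)

-12,-25,-72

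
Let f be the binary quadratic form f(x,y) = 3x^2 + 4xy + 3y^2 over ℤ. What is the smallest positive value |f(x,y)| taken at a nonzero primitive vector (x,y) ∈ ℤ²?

translate: b→-2 (≡4 mod 6), so (3,4,3)→(3,-2,2)
flip: (3,-2,2)→(2,2,3)
reduced (well bottom): (2,2,3) with a≤c, −a<b≤a
well minimum = a = 2

2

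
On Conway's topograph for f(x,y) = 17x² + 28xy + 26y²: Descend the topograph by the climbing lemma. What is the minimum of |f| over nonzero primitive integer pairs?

translate: b→-6 (≡28 mod 34), so (17,28,26)→(17,-6,15)
flip: (17,-6,15)→(15,6,17)
reduced (well bottom): (15,6,17) with a≤c, −a<b≤a
well minimum = a = 15

15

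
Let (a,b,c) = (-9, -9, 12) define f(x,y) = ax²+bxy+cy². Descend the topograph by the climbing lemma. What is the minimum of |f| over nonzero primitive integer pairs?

descent: ρ → (12,9,-9)  [lands on river]
river: ρ → (-9,9,12)
river: ρ → (12,15,-6)
river: ρ → (-6,21,3)
river: ρ → (3,21,-6)
river: ρ → (-6,15,12)
closes: descent 1, river 6
min |a| on river = 3

3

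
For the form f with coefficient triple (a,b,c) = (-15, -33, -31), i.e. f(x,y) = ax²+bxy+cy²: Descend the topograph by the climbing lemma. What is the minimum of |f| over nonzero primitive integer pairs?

translate: b→3 (≡33 mod 30), so (15,33,31)→(15,3,13)
flip: (15,3,13)→(13,-3,15)
reduced (well bottom): (13,-3,15) with a≤c, −a<b≤a
well minimum |f| = |-13| = 13 (negative-definite)

13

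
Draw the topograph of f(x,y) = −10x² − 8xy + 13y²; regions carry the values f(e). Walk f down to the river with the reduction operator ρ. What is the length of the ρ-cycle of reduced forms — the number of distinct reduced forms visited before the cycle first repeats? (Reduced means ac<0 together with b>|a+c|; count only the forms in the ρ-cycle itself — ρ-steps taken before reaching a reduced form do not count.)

D = 584, ⌊√D⌋ = 24
descent: ρ → (13,8,-10)  [lands on river]
river: ρ → (-10,12,11)
river: ρ → (11,10,-11)
river: ρ → (-11,12,10)
river: ρ → (10,8,-13)
river: ρ → (-13,18,5)
river: ρ → (5,22,-5)
river: ρ → (-5,18,13)
ρ-cycle length = 8 (tail of 1 descent step not counted)

8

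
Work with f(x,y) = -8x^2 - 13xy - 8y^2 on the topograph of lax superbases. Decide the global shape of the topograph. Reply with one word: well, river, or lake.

D = b²−4ac = (-13)² − 4·(-8)·(-8) = -87
D < 0 ⇒ definite ⇒ every region one sign ⇒ single well

well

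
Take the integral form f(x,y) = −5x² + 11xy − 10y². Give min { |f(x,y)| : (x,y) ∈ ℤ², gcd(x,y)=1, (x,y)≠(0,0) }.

translate: b→-1 (≡-11 mod 10), so (5,-11,10)→(5,-1,4)
flip: (5,-1,4)→(4,1,5)
reduced (well bottom): (4,1,5) with a≤c, −a<b≤a
well minimum |f| = |-4| = 4 (negative-definite)

4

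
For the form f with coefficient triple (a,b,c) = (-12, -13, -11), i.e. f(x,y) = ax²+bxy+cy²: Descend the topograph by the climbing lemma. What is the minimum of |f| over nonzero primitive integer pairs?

translate: b→-11 (≡13 mod 24), so (12,13,11)→(12,-11,10)
flip: (12,-11,10)→(10,11,12)
translate: b→-9 (≡11 mod 20), so (10,11,12)→(10,-9,11)
reduced (well bottom): (10,-9,11) with a≤c, −a<b≤a
well minimum |f| = |-10| = 10 (negative-definite)

10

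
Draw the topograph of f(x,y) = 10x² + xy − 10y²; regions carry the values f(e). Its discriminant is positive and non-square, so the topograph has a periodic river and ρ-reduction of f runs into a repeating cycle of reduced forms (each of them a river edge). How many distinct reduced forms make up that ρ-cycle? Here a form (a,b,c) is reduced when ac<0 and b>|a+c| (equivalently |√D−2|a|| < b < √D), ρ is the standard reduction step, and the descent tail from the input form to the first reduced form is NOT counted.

D = 401, ⌊√D⌋ = 20
river: ρ → (-10,19,1)
river: ρ → (1,19,-10)
river: ρ → (-10,1,10)
river: ρ → (10,19,-1)
river: ρ → (-1,19,10)
river: ρ → (10,1,-10)
ρ-cycle length = 6 (tail of 0 descent steps not counted)

6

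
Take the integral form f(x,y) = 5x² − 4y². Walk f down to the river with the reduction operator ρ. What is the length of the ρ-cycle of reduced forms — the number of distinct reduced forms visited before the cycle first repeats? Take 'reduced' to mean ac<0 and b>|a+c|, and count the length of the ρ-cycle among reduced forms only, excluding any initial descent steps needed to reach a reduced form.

D = 80, ⌊√D⌋ = 8
descent: ρ → (-4,8,1)  [lands on river]
river: ρ → (1,8,-4)
ρ-cycle length = 2 (tail of 1 descent step not counted)

2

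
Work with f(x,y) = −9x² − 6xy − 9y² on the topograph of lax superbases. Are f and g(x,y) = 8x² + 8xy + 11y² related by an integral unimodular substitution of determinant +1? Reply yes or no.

D₁ = -288, D₂ = -288
f is negative-definite; reduce −f:
−f: reduced (well bottom): (9,6,9) with a≤c, −a<b≤a
flip sign back: reduced form of f is (-9,-6,-9)
g: reduced (well bottom): (8,8,11) with a≤c, −a<b≤a
reduced forms (-9, -6, -9) vs (8, 8, 11) ⇒ inequivalent

no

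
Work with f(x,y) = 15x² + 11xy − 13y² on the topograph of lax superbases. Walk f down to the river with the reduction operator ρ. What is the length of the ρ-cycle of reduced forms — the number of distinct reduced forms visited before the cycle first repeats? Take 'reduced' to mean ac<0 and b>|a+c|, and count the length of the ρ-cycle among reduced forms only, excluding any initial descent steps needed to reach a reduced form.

D = 901, ⌊√D⌋ = 30
river: ρ → (-13,15,13)
river: ρ → (13,11,-15)
river: ρ → (-15,19,9)
river: ρ → (9,17,-17)
river: ρ → (-17,17,9)
river: ρ → (9,19,-15)
river: ρ → (-15,11,13)
river: ρ → (13,15,-13)
river: ρ → (-13,11,15)
river: ρ → (15,19,-9)
river: ρ → (-9,17,17)
river: ρ → (17,17,-9)
river: ρ → (-9,19,15)
river: ρ → (15,11,-13)
ρ-cycle length = 14 (tail of 0 descent steps not counted)

14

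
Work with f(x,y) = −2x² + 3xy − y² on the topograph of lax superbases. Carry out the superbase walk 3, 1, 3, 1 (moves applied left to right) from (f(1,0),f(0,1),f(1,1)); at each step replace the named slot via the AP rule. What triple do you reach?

start (-2,-1,0) = (f(1,0),f(0,1),f(1,1))
replace slot 3: 2·((-2)+(-1)) − 0 = -6 → (-2,-1,-6)
replace slot 1: 2·((-1)+(-6)) − (-2) = -12 → (-12,-1,-6)
replace slot 3: 2·((-12)+(-1)) − (-6) = -20 → (-12,-1,-20)
replace slot 1: 2·((-1)+(-20)) − (-12) = -30 → (-30,-1,-20)

-30,-1,-20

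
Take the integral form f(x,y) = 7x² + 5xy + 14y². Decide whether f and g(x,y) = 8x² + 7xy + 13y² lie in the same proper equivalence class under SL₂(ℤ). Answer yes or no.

D₁ = -367, D₂ = -367
f: reduced (well bottom): (7,5,14) with a≤c, −a<b≤a
g: reduced (well bottom): (8,7,13) with a≤c, −a<b≤a
reduced forms (7, 5, 14) vs (8, 7, 13) ⇒ inequivalent

no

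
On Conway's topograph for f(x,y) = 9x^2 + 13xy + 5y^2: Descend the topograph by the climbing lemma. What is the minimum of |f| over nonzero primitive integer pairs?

translate: b→-5 (≡13 mod 18), so (9,13,5)→(9,-5,1)
flip: (9,-5,1)→(1,5,9)
translate: b→1 (≡5 mod 2), so (1,5,9)→(1,1,3)
reduced (well bottom): (1,1,3) with a≤c, −a<b≤a
well minimum = a = 1

1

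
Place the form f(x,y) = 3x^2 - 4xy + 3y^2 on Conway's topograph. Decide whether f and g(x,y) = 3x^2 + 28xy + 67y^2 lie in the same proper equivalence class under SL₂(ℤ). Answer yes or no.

D₁ = -20, D₂ = -20
f: translate: b→2 (≡-4 mod 6), so (3,-4,3)→(3,2,2)
f: flip: (3,2,2)→(2,-2,3)
f: translate: b→2 (≡-2 mod 4), so (2,-2,3)→(2,2,3)
f: reduced (well bottom): (2,2,3) with a≤c, −a<b≤a
g: translate: b→-2 (≡28 mod 6), so (3,28,67)→(3,-2,2)
g: flip: (3,-2,2)→(2,2,3)
g: reduced (well bottom): (2,2,3) with a≤c, −a<b≤a
reduced forms (2, 2, 3) vs (2, 2, 3) ⇒ equivalent

yes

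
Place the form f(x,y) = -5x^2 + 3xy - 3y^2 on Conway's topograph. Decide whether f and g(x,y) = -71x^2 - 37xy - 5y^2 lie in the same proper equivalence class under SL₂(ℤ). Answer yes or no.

D₁ = -51, D₂ = -51
f is negative-definite; reduce −f:
−f: flip: (5,-3,3)→(3,3,5)
−f: reduced (well bottom): (3,3,5) with a≤c, −a<b≤a
flip sign back: reduced form of f is (-3,-3,-5)
g is negative-definite; reduce −g:
−g: flip: (71,37,5)→(5,-37,71)
−g: translate: b→3 (≡-37 mod 10), so (5,-37,71)→(5,3,3)
−g: flip: (5,3,3)→(3,-3,5)
−g: translate: b→3 (≡-3 mod 6), so (3,-3,5)→(3,3,5)
−g: reduced (well bottom): (3,3,5) with a≤c, −a<b≤a
flip sign back: reduced form of g is (-3,-3,-5)
reduced forms (-3, -3, -5) vs (-3, -3, -5) ⇒ equivalent

yes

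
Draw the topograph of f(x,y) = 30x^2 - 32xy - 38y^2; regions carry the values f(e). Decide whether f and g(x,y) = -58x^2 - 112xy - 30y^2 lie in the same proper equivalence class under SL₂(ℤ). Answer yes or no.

D₁ = 5584, D₂ = 5584
river cycle of f (length 22): (-38, 32, 30), (30, 28, -40), (-40, 52, 18), (18, 56, -34), (-34, 12, 40), (40, 68, -6), (-6, 64, 62), (62, 60, -8), (-8, 68, 30), (30, 52, -24), … (12 more)
river cycle of g (length 22): (-30, 52, 24), (24, 44, -38), (-38, 32, 30), (30, 28, -40), (-40, 52, 18), (18, 56, -34), (-34, 12, 40), (40, 68, -6), (-6, 64, 62), (62, 60, -8), … (12 more)
cycles coincide ⇒ equivalent

yes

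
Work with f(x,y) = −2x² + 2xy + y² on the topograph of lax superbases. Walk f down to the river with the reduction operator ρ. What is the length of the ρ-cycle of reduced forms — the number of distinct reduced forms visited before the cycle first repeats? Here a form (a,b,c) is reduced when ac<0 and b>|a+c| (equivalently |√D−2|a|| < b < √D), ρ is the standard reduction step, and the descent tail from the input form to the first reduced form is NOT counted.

D = 12, ⌊√D⌋ = 3
river: ρ → (1,2,-2)
river: ρ → (-2,2,1)
ρ-cycle length = 2 (tail of 0 descent steps not counted)

2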